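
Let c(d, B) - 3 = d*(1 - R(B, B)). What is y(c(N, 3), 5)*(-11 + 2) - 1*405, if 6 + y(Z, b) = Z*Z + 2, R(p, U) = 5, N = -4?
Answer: -3618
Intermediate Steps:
c(d, B) = 3 - 4*d (c(d, B) = 3 + d*(1 - 1*5) = 3 + d*(1 - 5) = 3 + d*(-4) = 3 - 4*d)
y(Z, b) = -4 + Z² (y(Z, b) = -6 + (Z*Z + 2) = -6 + (Z² + 2) = -6 + (2 + Z²) = -4 + Z²)
y(c(N, 3), 5)*(-11 + 2) - 1*405 = (-4 + (3 - 4*(-4))²)*(-11 + 2) - 1*405 = (-4 + (3 + 16)²)*(-9) - 405 = (-4 + 19²)*(-9) - 405 = (-4 + 361)*(-9) - 405 = 357*(-9) - 405 = -3213 - 405 = -3618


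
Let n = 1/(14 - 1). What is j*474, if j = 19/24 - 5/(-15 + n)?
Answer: 207217/388 ≈ 534.06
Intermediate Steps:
n = 1/13 ≈ 0.076923
j = 2623/2328 (j = 19/24 - 5/(-15 + 1/13) = 19*(1/24) - 5/(-194/13) = 19/24 - 5*(-13/194) = 19/24 + 65/194 = 2623/2328 ≈ 1.1267)
j*474 = (2623/2328)*474 = 207217/388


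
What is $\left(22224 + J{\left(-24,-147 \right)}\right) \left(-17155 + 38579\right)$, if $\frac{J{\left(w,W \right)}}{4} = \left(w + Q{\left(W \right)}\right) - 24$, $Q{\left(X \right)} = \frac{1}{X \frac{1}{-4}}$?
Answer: $\frac{69386337280}{147} \approx 4.7202 \cdot 10^{8}$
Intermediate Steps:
$Q{\left(X \right)} = - \frac{4}{X}$ ($Q{\left(X \right)} = \frac{1}{X \left(- \frac{1}{4}\right)} = \frac{1}{\left(- \frac{1}{4}\right) X} = - \frac{4}{X}$)
$J{\left(w,W \right)} = -96 - \frac{16}{W} + 4 w$ ($J{\left(w,W \right)} = 4 \left(\left(w - \frac{4}{W}\right) - 24\right) = 4 \left(-24 + w - \frac{4}{W}\right) = -96 - \frac{16}{W} + 4 w$)
$\left(22224 + J{\left(-24,-147 \right)}\right) \left(-17155 + 38579\right) = \left(22224 - \left(192 - \frac{16}{147}\right)\right) \left(-17155 + 38579\right) = \left(22224 - \frac{28208}{147}\right) 21424 = \frac{3238720}{147} \cdot 21424 = \frac{69386337280}{147}$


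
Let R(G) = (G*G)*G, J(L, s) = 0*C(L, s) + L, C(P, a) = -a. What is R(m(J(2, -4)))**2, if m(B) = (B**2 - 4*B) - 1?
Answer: 15625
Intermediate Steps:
J(L, s) = L (J(L, s) = 0*(-s) + L = 0 + L = L)
m(B) = -1 + B**2 - 4*B
R(G) = G**3 (R(G) = G**2*G = G**3)
R(m(J(2, -4)))**2 = ((-1 + 2**2 - 4*2)**3)**2 = ((-1 + 4 - 8)**3)**2 = ((-5)**3)**2 = (-125)**2 = 15625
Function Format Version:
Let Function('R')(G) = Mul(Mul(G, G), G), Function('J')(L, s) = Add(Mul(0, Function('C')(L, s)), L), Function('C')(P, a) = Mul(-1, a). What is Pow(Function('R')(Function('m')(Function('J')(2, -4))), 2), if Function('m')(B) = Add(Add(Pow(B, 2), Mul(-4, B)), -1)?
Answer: 15625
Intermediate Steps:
Function('J')(L, s) = L (Function('J')(L, s) = Add(Mul(0, Mul(-1, s)), L) = Add(0, L) = L)
Function('m')(B) = Add(-1, Pow(B, 2), Mul(-4, B))
Function('R')(G) = Pow(G, 3) (Function('R')(G) = Mul(Pow(G, 2), G) = Pow(G, 3))
Pow(Function('R')(Function('m')(Function('J')(2, -4))), 2) = Pow(Pow(Add(-1, Pow(2, 2), Mul(-4, 2)), 3), 2) = Pow(Pow(Add(-1, 4, -8), 3), 2) = Pow(Pow(-5, 3), 2) = Pow(-125, 2) = 15625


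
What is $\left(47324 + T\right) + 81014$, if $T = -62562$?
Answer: $65776$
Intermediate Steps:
$\left(47324 + T\right) + 81014 = \left(47324 - 62562\right) + 81014 = -15238 + 81014 = 65776$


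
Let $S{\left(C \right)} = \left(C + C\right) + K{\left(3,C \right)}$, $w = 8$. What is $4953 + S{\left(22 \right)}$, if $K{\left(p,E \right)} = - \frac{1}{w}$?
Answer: $\frac{39975}{8} \approx 4996.9$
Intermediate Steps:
$K{\left(p,E \right)} = - \frac{1}{8}$
$S{\left(C \right)} = - \frac{1}{8} + 2 C$ ($S{\left(C \right)} = \left(C + C\right) - \frac{1}{8} = 2 C - \frac{1}{8} = - \frac{1}{8} + 2 C$)
$4953 + S{\left(22 \right)} = 4953 + \left(- \frac{1}{8} + 2 \cdot 22\right) = 4953 + \left(- \frac{1}{8} + 44\right) = 4953 + \frac{351}{8} = \frac{39975}{8}$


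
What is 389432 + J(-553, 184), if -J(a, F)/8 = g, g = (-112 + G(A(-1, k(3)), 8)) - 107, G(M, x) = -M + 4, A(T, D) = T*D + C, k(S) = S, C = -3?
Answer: 391104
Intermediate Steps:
A(T, D) = -3 + D*T (A(T, D) = T*D - 3 = D*T - 3 = -3 + D*T)
G(M, x) = 4 - M
g = -209 (g = (-112 + (4 - (-3 + 3*(-1)))) - 107 = (-112 + (4 - (-3 - 3))) - 107 = (-112 + (4 - 1*(-6))) - 107 = (-112 + (4 + 6)) - 107 = (-112 + 10) - 107 = -102 - 107 = -209)
J(a, F) = 1672 (J(a, F) = -8*(-209) = 1672)
389432 + J(-553, 184) = 389432 + 1672 = 391104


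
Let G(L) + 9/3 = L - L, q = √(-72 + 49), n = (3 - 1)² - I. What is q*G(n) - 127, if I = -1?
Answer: -127 - 3*I*√23 ≈ -127.0 - 14.387*I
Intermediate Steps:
n = 5 (n = (3 - 1)² - 1*(-1) = 2² + 1 = 4 + 1 = 5)
q = I*√23 (q = √(-23) = I*√23 ≈ 4.7958*I)
G(L) = -3 (G(L) = -3 + (L - L) = -3 + 0 = -3)
q*G(n) - 127 = (I*√23)*(-3) - 127 = -3*I*√23 - 127 = -127 - 3*I*√23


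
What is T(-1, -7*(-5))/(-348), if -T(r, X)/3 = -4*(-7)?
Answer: 7/29 ≈ 0.24138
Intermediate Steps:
T(r, X) = -84 (T(r, X) = -(-12)*(-7) = -3*28 = -84)
T(-1, -7*(-5))/(-348) = -84/(-348) = -84*(-1/348) = 7/29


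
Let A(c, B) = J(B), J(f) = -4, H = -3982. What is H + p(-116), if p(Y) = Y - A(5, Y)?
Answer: -4094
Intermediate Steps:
A(c, B) = -4
p(Y) = 4 + Y (p(Y) = Y - 1*(-4) = Y + 4 = 4 + Y)
H + p(-116) = -3982 + (4 - 116) = -3982 - 112 = -4094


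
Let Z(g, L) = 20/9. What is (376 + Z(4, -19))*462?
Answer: 524216/3 ≈ 1.7474e+5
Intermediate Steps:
Z(g, L) = 20/9 (Z(g, L) = 20*(⅑) = 20/9)
(376 + Z(4, -19))*462 = (376 + 20/9)*462 = (3404/9)*462 = 524216/3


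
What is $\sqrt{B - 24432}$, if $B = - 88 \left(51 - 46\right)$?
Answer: $2 i \sqrt{6218} \approx 157.71 i$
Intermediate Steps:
$B = -440$ ($B = - 88 \left(51 - 46\right) = \left(-88\right) 5 = -440$)
$\sqrt{B - 24432} = \sqrt{-440 - 24432} = \sqrt{-24872} = 2 i \sqrt{6218}$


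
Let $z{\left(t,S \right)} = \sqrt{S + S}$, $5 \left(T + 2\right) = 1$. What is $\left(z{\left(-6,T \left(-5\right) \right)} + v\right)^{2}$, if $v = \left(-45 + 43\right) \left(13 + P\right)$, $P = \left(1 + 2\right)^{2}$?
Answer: $1954 - 264 \sqrt{2} \approx 1580.6$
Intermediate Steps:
$T = - \frac{9}{5}$ ($T = -2 + \frac{1}{5} \cdot 1 = -2 + \frac{1}{5} = - \frac{9}{5} \approx -1.8$)
$P = 9$ ($P = 3^{2} = 9$)
$z{\left(t,S \right)} = \sqrt{2} \sqrt{S}$ ($z{\left(t,S \right)} = \sqrt{2 S} = \sqrt{2} \sqrt{S}$)
$v = -44$ ($v = \left(-45 + 43\right) \left(13 + 9\right) = \left(-2\right) 22 = -44$)
$\left(z{\left(-6,T \left(-5\right) \right)} + v\right)^{2} = \left(\sqrt{2} \sqrt{\left(- \frac{9}{5}\right) \left(-5\right)} - 44\right)^{2} = \left(\sqrt{2} \sqrt{9} - 44\right)^{2} = \left(\sqrt{2} \cdot 3 - 44\right)^{2} = \left(3 \sqrt{2} - 44\right)^{2} = \left(-44 + 3 \sqrt{2}\right)^{2}$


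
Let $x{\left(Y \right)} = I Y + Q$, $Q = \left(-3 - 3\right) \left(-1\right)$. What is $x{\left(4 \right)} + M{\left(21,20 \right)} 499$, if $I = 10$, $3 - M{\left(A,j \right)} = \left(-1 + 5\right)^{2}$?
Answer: $-6441$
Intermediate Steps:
$M{\left(A,j \right)} = -13$ ($M{\left(A,j \right)} = 3 - \left(-1 + 5\right)^{2} = 3 - 4^{2} = 3 - 16 = -13$)
$Q = 6$ ($Q = \left(-6\right) \left(-1\right) = 6$)
$x{\left(Y \right)} = 6 + 10 Y$ ($x{\left(Y \right)} = 10 Y + 6 = 6 + 10 Y$)
$x{\left(4 \right)} + M{\left(21,20 \right)} 499 = \left(6 + 10 \cdot 4\right) - 6487 = \left(6 + 40\right) - 6487 = 46 - 6487 = -6441$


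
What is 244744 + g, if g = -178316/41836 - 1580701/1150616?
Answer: 2945253117475113/12034292744 ≈ 2.4474e+5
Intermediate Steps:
g = -67825862423/12034292744 (g = -178316*1/41836 - 1580701*1/1150616 = -44579/10459 - 1580701/1150616 = -67825862423/12034292744 ≈ -5.6360)
244744 + g = 244744 - 67825862423/12034292744 = 2945253117475113/12034292744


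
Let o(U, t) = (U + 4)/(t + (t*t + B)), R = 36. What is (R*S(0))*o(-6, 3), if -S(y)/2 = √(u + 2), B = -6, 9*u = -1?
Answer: 8*√17 ≈ 32.985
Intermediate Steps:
u = -⅑ (u = (⅑)*(-1) = -⅑ ≈ -0.11111)
S(y) = -2*√17/3 (S(y) = -2*√(-⅑ + 2) = -2*√17/3)
o(U, t) = (4 + U)/(-6 + t + t²) (o(U, t) = (U + 4)/(t + (t*t - 6)) = (4 + U)/(t + (t² - 6)) = (4 + U)/(t + (-6 + t²)) = (4 + U)/(-6 + t + t²))
(R*S(0))*o(-6, 3) = (36*(-2*√17/3))*((4 - 6)/(-6 + 3 + 3²)) = (-24*√17)*(-2/(-6 + 3 + 9)) = (-24*√17)*(-2/6) = (-24*√17)*((⅙)*(-2)) = -24*√17*(-⅓) = 8*√17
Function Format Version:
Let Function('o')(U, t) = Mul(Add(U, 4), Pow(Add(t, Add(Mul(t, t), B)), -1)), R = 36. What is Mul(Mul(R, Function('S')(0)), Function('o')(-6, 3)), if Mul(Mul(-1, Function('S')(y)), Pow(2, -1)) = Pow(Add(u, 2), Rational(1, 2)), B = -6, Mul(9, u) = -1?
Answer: Mul(8, Pow(17, Rational(1, 2))) ≈ 32.985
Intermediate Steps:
u = Rational(-1, 9) (u = Mul(Rational(1, 9), -1) = Rational(-1, 9) ≈ -0.11111)
Function('S')(y) = Mul(Rational(-2, 3), Pow(17, Rational(1, 2))) (Function('S')(y) = Mul(-2, Pow(Add(Rational(-1, 9), 2), Rational(1, 2))) = Mul(-2, Pow(Rational(17, 9), Rational(1, 2))) = Mul(-2, Mul(Rational(1, 3), Pow(17, Rational(1, 2)))) = Mul(Rational(-2, 3), Pow(17, Rational(1, 2))))
Function('o')(U, t) = Mul(Pow(Add(-6, t, Pow(t, 2)), -1), Add(4, U)) (Function('o')(U, t) = Mul(Add(U, 4), Pow(Add(t, Add(Mul(t, t), -6)), -1)) = Mul(Add(4, U), Pow(Add(t, Add(Pow(t, 2), -6)), -1)) = Mul(Add(4, U), Pow(Add(t, Add(-6, Pow(t, 2))), -1)) = Mul(Add(4, U), Pow(Add(-6, t, Pow(t, 2)), -1)) = Mul(Pow(Add(-6, t, Pow(t, 2)), -1), Add(4, U)))
Mul(Mul(R, Function('S')(0)), Function('o')(-6, 3)) = Mul(Mul(36, Mul(Rational(-2, 3), Pow(17, Rational(1, 2)))), Mul(Pow(Add(-6, 3, Pow(3, 2)), -1), Add(4, -6))) = Mul(Mul(-24, Pow(17, Rational(1, 2))), Mul(Pow(Add(-6, 3, 9), -1), -2)) = Mul(Mul(-24, Pow(17, Rational(1, 2))), Mul(Pow(6, -1), -2)) = Mul(Mul(-24, Pow(17, Rational(1, 2))), Mul(Rational(1, 6), -2)) = Mul(Mul(-24, Pow(17, Rational(1, 2))), Rational(-1, 3)) = Mul(8, Pow(17, Rational(1, 2)))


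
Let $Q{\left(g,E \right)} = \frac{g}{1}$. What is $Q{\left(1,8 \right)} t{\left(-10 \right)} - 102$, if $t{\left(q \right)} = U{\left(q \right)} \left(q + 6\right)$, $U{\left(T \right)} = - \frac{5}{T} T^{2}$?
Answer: $-302$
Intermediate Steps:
$U{\left(T \right)} = - 5 T$
$Q{\left(g,E \right)} = g$ ($Q{\left(g,E \right)} = g 1 = g$)
$t{\left(q \right)} = - 5 q \left(6 + q\right)$ ($t{\left(q \right)} = - 5 q \left(q + 6\right) = - 5 q \left(6 + q\right)$)
$Q{\left(1,8 \right)} t{\left(-10 \right)} - 102 = 1 \left(\left(-5\right) \left(-10\right) \left(6 - 10\right)\right) - 102 = 1 \left(\left(-5\right) \left(-10\right) \left(-4\right)\right) - 102 = 1 \left(-200\right) - 102 = -200 - 102 = -302$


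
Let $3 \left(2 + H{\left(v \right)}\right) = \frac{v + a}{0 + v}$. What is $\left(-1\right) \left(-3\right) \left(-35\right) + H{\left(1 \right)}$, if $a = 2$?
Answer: $-106$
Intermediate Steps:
$H{\left(v \right)} = -2 + \frac{2 + v}{3 v}$ ($H{\left(v \right)} = -2 + \frac{\left(v + 2\right) \frac{1}{0 + v}}{3} = -2 + \frac{\left(2 + v\right) \frac{1}{v}}{3} = -2 + \frac{\frac{1}{v} \left(2 + v\right)}{3} = -2 + \frac{2 + v}{3 v}$)
$\left(-1\right) \left(-3\right) \left(-35\right) + H{\left(1 \right)} = \left(-1\right) \left(-3\right) \left(-35\right) + \frac{2 - 5}{3 \cdot 1} = 3 \left(-35\right) + \frac{1}{3} \cdot 1 \left(2 - 5\right) = -105 + \frac{1}{3} \cdot 1 \left(-3\right) = -105 - 1 = -106$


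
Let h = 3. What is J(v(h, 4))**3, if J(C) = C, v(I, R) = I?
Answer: 27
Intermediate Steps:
J(v(h, 4))**3 = 3**3 = 27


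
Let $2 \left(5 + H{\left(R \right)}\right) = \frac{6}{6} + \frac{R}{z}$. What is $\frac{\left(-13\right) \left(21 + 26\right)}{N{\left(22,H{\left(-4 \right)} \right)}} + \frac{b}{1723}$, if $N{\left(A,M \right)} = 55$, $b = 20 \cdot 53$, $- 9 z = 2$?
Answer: $- \frac{994453}{94765} \approx -10.494$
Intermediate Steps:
$z = - \frac{2}{9}$ ($z = \left(- \frac{1}{9}\right) 2 = - \frac{2}{9} \approx -0.22222$)
$b = 1060$
$H{\left(R \right)} = - \frac{9}{2} - \frac{9 R}{4}$ ($H{\left(R \right)} = -5 + \frac{\frac{6}{6} + \frac{R}{- \frac{2}{9}}}{2} = -5 + \frac{6 \cdot \frac{1}{6} + R \left(- \frac{9}{2}\right)}{2} = -5 + \frac{1 - \frac{9 R}{2}}{2} = -5 - \left(- \frac{1}{2} + \frac{9 R}{4}\right) = - \frac{9}{2} - \frac{9 R}{4}$)
$\frac{\left(-13\right) \left(21 + 26\right)}{N{\left(22,H{\left(-4 \right)} \right)}} + \frac{b}{1723} = \frac{\left(-13\right) \left(21 + 26\right)}{55} + \frac{1060}{1723} = \left(-13\right) 47 \cdot \frac{1}{55} + 1060 \cdot \frac{1}{1723} = \left(-611\right) \frac{1}{55} + \frac{1060}{1723} = - \frac{611}{55} + \frac{1060}{1723} = - \frac{994453}{94765}$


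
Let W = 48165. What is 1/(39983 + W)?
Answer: 1/88148 ≈ 1.1345e-5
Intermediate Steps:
1/(39983 + W) = 1/(39983 + 48165) = 1/88148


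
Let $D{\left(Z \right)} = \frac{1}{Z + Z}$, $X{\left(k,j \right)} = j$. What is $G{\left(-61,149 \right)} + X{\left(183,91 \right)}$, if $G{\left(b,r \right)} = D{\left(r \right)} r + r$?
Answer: $\frac{481}{2} \approx 240.5$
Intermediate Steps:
$D{\left(Z \right)} = \frac{1}{2 Z}$
$G{\left(b,r \right)} = \frac{1}{2} + r$ ($G{\left(b,r \right)} = \frac{1}{2 r} r + r = \frac{1}{2} + r$)
$G{\left(-61,149 \right)} + X{\left(183,91 \right)} = \left(\frac{1}{2} + 149\right) + 91 = \frac{299}{2} + 91 = \frac{481}{2}$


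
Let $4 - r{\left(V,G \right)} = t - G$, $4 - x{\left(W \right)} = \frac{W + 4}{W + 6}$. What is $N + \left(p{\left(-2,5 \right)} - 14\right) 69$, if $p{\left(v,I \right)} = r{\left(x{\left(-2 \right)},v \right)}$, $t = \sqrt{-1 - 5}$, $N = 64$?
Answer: $-764 - 69 i \sqrt{6} \approx -764.0 - 169.01 i$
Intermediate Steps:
$t = i \sqrt{6}$ ($t = \sqrt{-6} = i \sqrt{6} \approx 2.4495 i$)
$x{\left(W \right)} = 4 - \frac{4 + W}{6 + W}$ ($x{\left(W \right)} = 4 - \frac{W + 4}{W + 6} = 4 - \frac{4 + W}{6 + W}$)
$r{\left(V,G \right)} = 4 + G - i \sqrt{6}$ ($r{\left(V,G \right)} = 4 - \left(i \sqrt{6} - G\right) = 4 - \left(- G + i \sqrt{6}\right) = 4 + \left(G - i \sqrt{6}\right) = 4 + G - i \sqrt{6}$)
$p{\left(v,I \right)} = 4 + v - i \sqrt{6}$
$N + \left(p{\left(-2,5 \right)} - 14\right) 69 = 64 + \left(\left(4 - 2 - i \sqrt{6}\right) - 14\right) 69 = 64 + \left(\left(2 - i \sqrt{6}\right) - 14\right) 69 = 64 + \left(-12 - i \sqrt{6}\right) 69 = 64 - \left(828 + 69 i \sqrt{6}\right) = -764 - 69 i \sqrt{6}$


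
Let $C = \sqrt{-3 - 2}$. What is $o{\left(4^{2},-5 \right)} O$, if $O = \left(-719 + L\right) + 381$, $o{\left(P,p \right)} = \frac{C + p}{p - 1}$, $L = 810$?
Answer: $\frac{1180}{3} - \frac{236 i \sqrt{5}}{3} \approx 393.33 - 175.9 i$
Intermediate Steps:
$C = i \sqrt{5}$ ($C = \sqrt{-5} = i \sqrt{5} \approx 2.2361 i$)
$o{\left(P,p \right)} = \frac{p + i \sqrt{5}}{-1 + p}$ ($o{\left(P,p \right)} = \frac{i \sqrt{5} + p}{p - 1} = \frac{p + i \sqrt{5}}{-1 + p}$)
$O = 472$ ($O = \left(-719 + 810\right) + 381 = 91 + 381 = 472$)
$o{\left(4^{2},-5 \right)} O = \frac{-5 + i \sqrt{5}}{-1 - 5} \cdot 472 = \frac{-5 + i \sqrt{5}}{-6} \cdot 472 = - \frac{-5 + i \sqrt{5}}{6} \cdot 472 = \left(\frac{5}{6} - \frac{i \sqrt{5}}{6}\right) 472 = \frac{1180}{3} - \frac{236 i \sqrt{5}}{3}$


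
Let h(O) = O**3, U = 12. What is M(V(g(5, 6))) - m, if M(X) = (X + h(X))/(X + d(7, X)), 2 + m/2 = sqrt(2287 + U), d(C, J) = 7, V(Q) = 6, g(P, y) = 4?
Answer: 274/13 - 22*sqrt(19) ≈ -74.819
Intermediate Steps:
m = -4 + 22*sqrt(19) (m = -4 + 2*sqrt(2287 + 12) = -4 + 2*sqrt(2299) = -4 + 2*(11*sqrt(19)) = -4 + 22*sqrt(19) ≈ 91.896)
M(X) = (X + X**3)/(7 + X) (M(X) = (X + X**3)/(X + 7) = (X + X**3)/(7 + X))
M(V(g(5, 6))) - m = (6 + 6**3)/(7 + 6) - (-4 + 22*sqrt(19)) = (6 + 216)/13 + (4 - 22*sqrt(19)) = (1/13)*222 + (4 - 22*sqrt(19)) = 222/13 + (4 - 22*sqrt(19)) = 274/13 - 22*sqrt(19)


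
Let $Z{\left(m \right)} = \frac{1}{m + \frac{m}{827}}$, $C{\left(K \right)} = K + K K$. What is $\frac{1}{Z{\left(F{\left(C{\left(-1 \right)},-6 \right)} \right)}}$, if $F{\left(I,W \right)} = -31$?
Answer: $- \frac{25668}{827} \approx -31.037$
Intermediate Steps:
$C{\left(K \right)} = K + K^{2}$
$Z{\left(m \right)} = \frac{827}{828 m}$ ($Z{\left(m \right)} = \frac{1}{m + m \frac{1}{827}} = \frac{1}{m + \frac{m}{827}} = \frac{1}{\frac{828}{827} m} = \frac{827}{828 m}$)
$\frac{1}{Z{\left(F{\left(C{\left(-1 \right)},-6 \right)} \right)}} = \frac{1}{\frac{827}{828} \frac{1}{-31}} = \frac{1}{\frac{827}{828} \left(- \frac{1}{31}\right)} = \frac{1}{- \frac{827}{25668}} = - \frac{25668}{827}$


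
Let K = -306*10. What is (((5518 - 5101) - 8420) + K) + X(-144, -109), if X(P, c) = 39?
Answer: -11024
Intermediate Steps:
K = -3060
(((5518 - 5101) - 8420) + K) + X(-144, -109) = (((5518 - 5101) - 8420) - 3060) + 39 = ((417 - 8420) - 3060) + 39 = (-8003 - 3060) + 39 = -11063 + 39 = -11024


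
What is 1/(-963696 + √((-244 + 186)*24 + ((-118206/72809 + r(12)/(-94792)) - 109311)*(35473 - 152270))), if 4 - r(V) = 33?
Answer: -604650092884608/574688257872699241211 - 34*√4347827026059852946761406/574688257872699241211 ≈ -1.1755e-6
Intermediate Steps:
r(V) = -29 (r(V) = 4 - 1*33 = 4 - 33 = -29)
1/(-963696 + √((-244 + 186)*24 + ((-118206/72809 + r(12)/(-94792)) - 109311)*(35473 - 152270))) = 1/(-963696 + √((-244 + 186)*24 + ((-118206/72809 - 29/(-94792)) - 109311)*(35473 - 152270))) = 1/(-963696 + √(-58*24 + ((-118206*1/72809 - 29*(-1/94792)) - 109311)*(-116797))) = 1/(-963696 + √(-1392 + ((-10746/6619 + 29/94792) - 109311)*(-116797))) = 1/(-963696 + √(-1392 + (-1018442881/627428248 - 109311)*(-116797))) = 1/(-963696 + √(-1392 - 68585827660009/627428248*(-116797))) = 1/(-963696 + √(-1392 + 8010618913206071173/627428248)) = 1/(-963696 + √(8010618039825949957/627428248)) = 1/(-963696 + √4347827026059852946761406/18453772)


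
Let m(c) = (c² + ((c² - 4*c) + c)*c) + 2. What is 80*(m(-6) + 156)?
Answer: -10400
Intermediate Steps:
m(c) = 2 + c² + c*(c² - 3*c) (m(c) = (c² + (c² - 3*c)*c) + 2 = (c² + c*(c² - 3*c)) + 2 = 2 + c² + c*(c² - 3*c))
80*(m(-6) + 156) = 80*((2 + (-6)³ - 2*(-6)²) + 156) = 80*((2 - 216 - 2*36) + 156) = 80*((2 - 216 - 72) + 156) = 80*(-286 + 156) = 80*(-130) = -10400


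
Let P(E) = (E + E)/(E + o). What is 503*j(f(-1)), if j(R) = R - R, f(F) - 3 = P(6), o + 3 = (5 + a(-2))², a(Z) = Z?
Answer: 0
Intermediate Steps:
o = 6 (o = -3 + (5 - 2)² = -3 + 3² = -3 + 9 = 6)
P(E) = 2*E/(6 + E) (P(E) = (E + E)/(E + 6) = (2*E)/(6 + E) = 2*E/(6 + E))
f(F) = 4 (f(F) = 3 + 2*6/(6 + 6) = 3 + 2*6/12 = 3 + 2*6*(1/12) = 3 + 1 = 4)
j(R) = 0
503*j(f(-1)) = 503*0 = 0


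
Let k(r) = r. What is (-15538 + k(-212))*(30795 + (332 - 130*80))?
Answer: -326450250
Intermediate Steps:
(-15538 + k(-212))*(30795 + (332 - 130*80)) = (-15538 - 212)*(30795 + (332 - 130*80)) = -15750*(30795 + (332 - 10400)) = -15750*(30795 - 10068) = -15750*20727 = -326450250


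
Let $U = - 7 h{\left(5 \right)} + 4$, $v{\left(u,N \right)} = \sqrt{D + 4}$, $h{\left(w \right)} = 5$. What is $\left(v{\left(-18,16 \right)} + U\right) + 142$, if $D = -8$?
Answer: $111 + 2 i \approx 111.0 + 2.0 i$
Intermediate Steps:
$v{\left(u,N \right)} = 2 i$ ($v{\left(u,N \right)} = \sqrt{-8 + 4} = \sqrt{-4} = 2 i$)
$U = -31$ ($U = \left(-7\right) 5 + 4 = -35 + 4 = -31$)
$\left(v{\left(-18,16 \right)} + U\right) + 142 = \left(2 i - 31\right) + 142 = \left(-31 + 2 i\right) + 142 = 111 + 2 i$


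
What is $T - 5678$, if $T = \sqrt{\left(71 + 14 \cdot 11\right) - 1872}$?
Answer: $-5678 + 3 i \sqrt{183} \approx -5678.0 + 40.583 i$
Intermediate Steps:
$T = 3 i \sqrt{183}$ ($T = \sqrt{\left(71 + 154\right) - 1872} = \sqrt{225 - 1872} = \sqrt{-1647} = 3 i \sqrt{183} \approx 40.583 i$)
$T - 5678 = 3 i \sqrt{183} - 5678 = -5678 + 3 i \sqrt{183}$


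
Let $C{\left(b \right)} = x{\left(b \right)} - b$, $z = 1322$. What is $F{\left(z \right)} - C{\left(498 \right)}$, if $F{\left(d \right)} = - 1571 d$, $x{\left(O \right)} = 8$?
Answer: $-2076372$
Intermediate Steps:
$C{\left(b \right)} = 8 - b$
$F{\left(z \right)} - C{\left(498 \right)} = \left(-1571\right) 1322 - \left(8 - 498\right) = -2076862 - \left(8 - 498\right) = -2076862 - -490 = -2076862 + 490 = -2076372$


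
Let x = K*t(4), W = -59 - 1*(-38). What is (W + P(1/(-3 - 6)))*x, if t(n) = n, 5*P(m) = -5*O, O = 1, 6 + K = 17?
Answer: -968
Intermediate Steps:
K = 11 (K = -6 + 17 = 11)
P(m) = -1 (P(m) = (-5*1)/5 = (⅕)*(-5) = -1)
W = -21 (W = -59 + 38 = -21)
x = 44 (x = 11*4 = 44)
(W + P(1/(-3 - 6)))*x = (-21 - 1)*44 = -22*44 = -968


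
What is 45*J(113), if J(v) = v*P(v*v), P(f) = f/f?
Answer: 5085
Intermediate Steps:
P(f) = 1
J(v) = v (J(v) = v*1 = v)
45*J(113) = 45*113 = 5085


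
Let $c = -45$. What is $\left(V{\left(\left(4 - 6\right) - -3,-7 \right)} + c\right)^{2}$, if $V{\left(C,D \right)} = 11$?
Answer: $1156$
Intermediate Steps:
$\left(V{\left(\left(4 - 6\right) - -3,-7 \right)} + c\right)^{2} = \left(11 - 45\right)^{2} = \left(-34\right)^{2} = 1156$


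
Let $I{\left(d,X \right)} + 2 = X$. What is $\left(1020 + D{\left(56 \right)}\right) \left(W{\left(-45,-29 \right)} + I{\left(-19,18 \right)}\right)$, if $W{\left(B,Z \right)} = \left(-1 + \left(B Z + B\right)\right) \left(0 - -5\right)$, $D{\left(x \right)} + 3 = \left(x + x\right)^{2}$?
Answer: $85583471$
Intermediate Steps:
$I{\left(d,X \right)} = -2 + X$
$D{\left(x \right)} = -3 + 4 x^{2}$ ($D{\left(x \right)} = -3 + \left(x + x\right)^{2} = -3 + \left(2 x\right)^{2} = -3 + 4 x^{2}$)
$W{\left(B,Z \right)} = -5 + 5 B + 5 B Z$ ($W{\left(B,Z \right)} = \left(-1 + \left(B + B Z\right)\right) \left(0 + 5\right) = \left(-1 + B + B Z\right) 5 = -5 + 5 B + 5 B Z$)
$\left(1020 + D{\left(56 \right)}\right) \left(W{\left(-45,-29 \right)} + I{\left(-19,18 \right)}\right) = \left(1020 - \left(3 - 4 \cdot 56^{2}\right)\right) \left(\left(-5 + 5 \left(-45\right) + 5 \left(-45\right) \left(-29\right)\right) + \left(-2 + 18\right)\right) = \left(1020 + \left(-3 + 4 \cdot 3136\right)\right) \left(\left(-5 - 225 + 6525\right) + 16\right) = \left(1020 + \left(-3 + 12544\right)\right) \left(6295 + 16\right) = \left(1020 + 12541\right) 6311 = 13561 \cdot 6311 = 85583471$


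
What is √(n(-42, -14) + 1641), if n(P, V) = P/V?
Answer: 2*√411 ≈ 40.546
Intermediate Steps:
√(n(-42, -14) + 1641) = √(-42/(-14) + 1641) = √(-42*(-1/14) + 1641) = √(3 + 1641) = √1644 = 2*√411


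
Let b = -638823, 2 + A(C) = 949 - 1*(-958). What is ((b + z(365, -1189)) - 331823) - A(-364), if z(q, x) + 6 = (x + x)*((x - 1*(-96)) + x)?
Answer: 4454039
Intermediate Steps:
A(C) = 1905 (A(C) = -2 + (949 - 1*(-958)) = -2 + (949 + 958) = -2 + 1907 = 1905)
z(q, x) = -6 + 2*x*(96 + 2*x) (z(q, x) = -6 + (x + x)*((x - 1*(-96)) + x) = -6 + (2*x)*((x + 96) + x) = -6 + (2*x)*((96 + x) + x) = -6 + (2*x)*(96 + 2*x) = -6 + 2*x*(96 + 2*x))
((b + z(365, -1189)) - 331823) - A(-364) = ((-638823 + (-6 + 4*(-1189)² + 192*(-1189))) - 331823) - 1*1905 = ((-638823 + (-6 + 4*1413721 - 228288)) - 331823) - 1905 = ((-638823 + (-6 + 5654884 - 228288)) - 331823) - 1905 = ((-638823 + 5426590) - 331823) - 1905 = (4787767 - 331823) - 1905 = 4455944 - 1905 = 4454039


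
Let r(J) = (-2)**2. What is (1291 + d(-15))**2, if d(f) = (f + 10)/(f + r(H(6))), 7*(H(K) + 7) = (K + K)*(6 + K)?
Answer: 201810436/121 ≈ 1.6679e+6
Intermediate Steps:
H(K) = -7 + 2*K*(6 + K)/7 (H(K) = -7 + ((K + K)*(6 + K))/7 = -7 + ((2*K)*(6 + K))/7 = -7 + (2*K*(6 + K))/7 = -7 + 2*K*(6 + K)/7)
r(J) = 4
d(f) = (10 + f)/(4 + f) (d(f) = (f + 10)/(f + 4) = (10 + f)/(4 + f))
(1291 + d(-15))**2 = (1291 + (10 - 15)/(4 - 15))**2 = (1291 - 5/(-11))**2 = (1291 - 1/11*(-5))**2 = (1291 + 5/11)**2 = (14206/11)**2 = 201810436/121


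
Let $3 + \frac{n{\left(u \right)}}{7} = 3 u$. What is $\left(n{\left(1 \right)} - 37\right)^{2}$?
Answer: $1369$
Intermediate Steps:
$n{\left(u \right)} = -21 + 21 u$ ($n{\left(u \right)} = -21 + 7 \cdot 3 u = -21 + 21 u$)
$\left(n{\left(1 \right)} - 37\right)^{2} = \left(\left(-21 + 21 \cdot 1\right) - 37\right)^{2} = \left(\left(-21 + 21\right) - 37\right)^{2} = \left(0 - 37\right)^{2} = \left(-37\right)^{2} = 1369$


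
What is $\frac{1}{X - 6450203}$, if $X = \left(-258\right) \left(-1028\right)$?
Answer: $- \frac{1}{6184979} \approx -1.6168 \cdot 10^{-7}$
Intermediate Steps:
$X = 265224$
$\frac{1}{X - 6450203} = \frac{1}{265224 - 6450203} = \frac{1}{-6184979} = - \frac{1}{6184979}$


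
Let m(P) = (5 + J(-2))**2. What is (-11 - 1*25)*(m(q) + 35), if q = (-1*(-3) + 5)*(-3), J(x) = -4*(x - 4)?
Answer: -31536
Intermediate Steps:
J(x) = 16 - 4*x (J(x) = -4*(-4 + x) = 16 - 4*x)
q = -24 (q = (3 + 5)*(-3) = 8*(-3) = -24)
m(P) = 841 (m(P) = (5 + (16 - 4*(-2)))**2 = (5 + (16 + 8))**2 = (5 + 24)**2 = 29**2 = 841)
(-11 - 1*25)*(m(q) + 35) = (-11 - 1*25)*(841 + 35) = (-11 - 25)*876 = -36*876 = -31536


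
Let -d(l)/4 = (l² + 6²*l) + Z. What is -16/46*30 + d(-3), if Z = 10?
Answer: 7948/23 ≈ 345.57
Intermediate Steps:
d(l) = -40 - 144*l - 4*l² (d(l) = -4*((l² + 6²*l) + 10) = -4*((l² + 36*l) + 10) = -4*(10 + l² + 36*l) = -40 - 144*l - 4*l²)
-16/46*30 + d(-3) = -16/46*30 + (-40 - 144*(-3) - 4*(-3)²) = -16*1/46*30 + (-40 + 432 - 4*9) = -8/23*30 + (-40 + 432 - 36) = -240/23 + 356 = 7948/23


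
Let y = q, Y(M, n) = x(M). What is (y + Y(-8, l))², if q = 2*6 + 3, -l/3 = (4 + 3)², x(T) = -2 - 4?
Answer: 81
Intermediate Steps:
x(T) = -6
l = -147 (l = -3*(4 + 3)² = -3*7² = -3*49 = -147)
Y(M, n) = -6
q = 15 (q = 12 + 3 = 15)
y = 15
(y + Y(-8, l))² = (15 - 6)² = 9² = 81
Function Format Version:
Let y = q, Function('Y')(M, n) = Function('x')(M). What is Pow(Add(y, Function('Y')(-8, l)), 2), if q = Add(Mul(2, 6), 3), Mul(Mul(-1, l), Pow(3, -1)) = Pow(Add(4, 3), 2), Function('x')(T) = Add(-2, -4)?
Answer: 81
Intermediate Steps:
Function('x')(T) = -6
l = -147 (l = Mul(-3, Pow(Add(4, 3), 2)) = Mul(-3, Pow(7, 2)) = Mul(-3, 49) = -147)
Function('Y')(M, n) = -6
q = 15 (q = Add(12, 3) = 15)
y = 15
Pow(Add(y, Function('Y')(-8, l)), 2) = Pow(Add(15, -6), 2) = Pow(9, 2) = 81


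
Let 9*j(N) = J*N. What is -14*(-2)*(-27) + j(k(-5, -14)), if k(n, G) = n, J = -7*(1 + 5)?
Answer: -2198/3 ≈ -732.67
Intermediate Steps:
J = -42 (J = -7*6 = -42)
j(N) = -14*N/3 (j(N) = (-42*N)/9 = -14*N/3)
-14*(-2)*(-27) + j(k(-5, -14)) = -14*(-2)*(-27) - 14/3*(-5) = 28*(-27) + 70/3 = -756 + 70/3 = -2198/3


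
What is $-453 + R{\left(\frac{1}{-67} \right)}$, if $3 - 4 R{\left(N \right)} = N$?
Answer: $- \frac{60601}{134} \approx -452.25$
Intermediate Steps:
$R{\left(N \right)} = \frac{3}{4} - \frac{N}{4}$
$-453 + R{\left(\frac{1}{-67} \right)} = -453 + \left(\frac{3}{4} - \frac{1}{4 \left(-67\right)}\right) = -453 + \left(\frac{3}{4} - - \frac{1}{268}\right) = -453 + \left(\frac{3}{4} + \frac{1}{268}\right) = -453 + \frac{101}{134} = - \frac{60601}{134}$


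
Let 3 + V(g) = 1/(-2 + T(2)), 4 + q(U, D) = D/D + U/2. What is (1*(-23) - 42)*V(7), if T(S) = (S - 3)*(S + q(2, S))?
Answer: 455/2 ≈ 227.50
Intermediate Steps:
q(U, D) = -3 + U/2 (q(U, D) = -4 + (D/D + U/2) = -4 + (1 + U*(½)) = -4 + (1 + U/2) = -3 + U/2)
T(S) = (-3 + S)*(-2 + S) (T(S) = (S - 3)*(S + (-3 + (½)*2)) = (-3 + S)*(S + (-3 + 1)) = (-3 + S)*(S - 2) = (-3 + S)*(-2 + S))
V(g) = -7/2 (V(g) = -3 + 1/(-2 + (6 + 2² - 5*2)) = -3 + 1/(-2 + (6 + 4 - 10)) = -3 + 1/(-2 + 0) = -3 + 1/(-2) = -3 - ½ = -7/2)
(1*(-23) - 42)*V(7) = (1*(-23) - 42)*(-7/2) = (-23 - 42)*(-7/2) = -65*(-7/2) = 455/2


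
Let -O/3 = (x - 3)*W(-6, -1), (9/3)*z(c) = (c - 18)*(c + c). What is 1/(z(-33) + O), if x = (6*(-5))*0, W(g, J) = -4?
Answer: 1/1086 ≈ 0.00092081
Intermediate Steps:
x = 0 (x = -30*0 = 0)
z(c) = 2*c*(-18 + c)/3 (z(c) = ((c - 18)*(c + c))/3 = ((-18 + c)*(2*c))/3 = (2*c*(-18 + c))/3 = 2*c*(-18 + c)/3)
O = -36 (O = -3*(0 - 3)*(-4) = -(-9)*(-4) = -3*12 = -36)
1/(z(-33) + O) = 1/((2/3)*(-33)*(-18 - 33) - 36) = 1/((2/3)*(-33)*(-51) - 36) = 1/(1122 - 36) = 1/1086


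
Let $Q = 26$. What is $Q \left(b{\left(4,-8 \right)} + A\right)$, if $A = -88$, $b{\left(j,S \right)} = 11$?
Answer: $-2002$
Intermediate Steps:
$Q \left(b{\left(4,-8 \right)} + A\right) = 26 \left(11 - 88\right) = 26 \left(-77\right) = -2002$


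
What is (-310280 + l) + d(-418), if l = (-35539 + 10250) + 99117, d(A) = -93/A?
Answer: -98836843/418 ≈ -2.3645e+5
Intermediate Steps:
l = 73828 (l = -25289 + 99117 = 73828)
(-310280 + l) + d(-418) = (-310280 + 73828) - 93/(-418) = -236452 - 93*(-1/418) = -236452 + 93/418 = -98836843/418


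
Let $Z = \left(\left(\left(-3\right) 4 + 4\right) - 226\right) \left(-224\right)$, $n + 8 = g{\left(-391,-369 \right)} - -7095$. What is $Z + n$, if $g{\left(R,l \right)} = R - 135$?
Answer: $58977$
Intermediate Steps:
$g{\left(R,l \right)} = -135 + R$ ($g{\left(R,l \right)} = R - 135 = -135 + R$)
$n = 6561$ ($n = -8 - -6569 = -8 + \left(-526 + 7095\right) = -8 + 6569 = 6561$)
$Z = 52416$ ($Z = \left(\left(-12 + 4\right) - 226\right) \left(-224\right) = \left(-8 - 226\right) \left(-224\right) = \left(-234\right) \left(-224\right) = 52416$)
$Z + n = 52416 + 6561 = 58977$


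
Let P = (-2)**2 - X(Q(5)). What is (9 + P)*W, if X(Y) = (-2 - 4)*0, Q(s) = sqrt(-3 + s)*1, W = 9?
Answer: 117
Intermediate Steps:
Q(s) = sqrt(-3 + s)
X(Y) = 0 (X(Y) = -6*0 = 0)
P = 4 (P = (-2)**2 - 1*0 = 4 + 0 = 4)
(9 + P)*W = (9 + 4)*9 = 13*9 = 117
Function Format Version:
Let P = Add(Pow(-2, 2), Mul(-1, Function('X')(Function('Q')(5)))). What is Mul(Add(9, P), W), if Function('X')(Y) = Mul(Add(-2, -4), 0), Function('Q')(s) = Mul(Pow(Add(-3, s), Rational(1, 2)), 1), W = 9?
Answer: 117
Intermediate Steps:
Function('Q')(s) = Pow(Add(-3, s), Rational(1, 2))
Function('X')(Y) = 0 (Function('X')(Y) = Mul(-6, 0) = 0)
P = 4 (P = Add(Pow(-2, 2), Mul(-1, 0)) = Add(4, 0) = 4)
Mul(Add(9, P), W) = Mul(Add(9, 4), 9) = Mul(13, 9) = 117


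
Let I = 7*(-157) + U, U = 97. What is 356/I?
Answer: -178/501 ≈ -0.35529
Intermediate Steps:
I = -1002 (I = 7*(-157) + 97 = -1099 + 97 = -1002)
356/I = 356/(-1002) = 356*(-1/1002) = -178/501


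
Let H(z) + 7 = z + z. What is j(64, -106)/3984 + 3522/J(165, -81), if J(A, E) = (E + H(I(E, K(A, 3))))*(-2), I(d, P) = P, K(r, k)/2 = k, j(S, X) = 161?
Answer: 1757015/75696 ≈ 23.211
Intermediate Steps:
K(r, k) = 2*k
H(z) = -7 + 2*z (H(z) = -7 + (z + z) = -7 + 2*z)
J(A, E) = -10 - 2*E (J(A, E) = (E + (-7 + 2*(2*3)))*(-2) = (E + (-7 + 2*6))*(-2) = (E + (-7 + 12))*(-2) = (E + 5)*(-2) = (5 + E)*(-2) = -10 - 2*E)
j(64, -106)/3984 + 3522/J(165, -81) = 161/3984 + 3522/(-10 - 2*(-81)) = 161*(1/3984) + 3522/(-10 + 162) = 161/3984 + 3522/152 = 161/3984 + 3522*(1/152) = 161/3984 + 1761/76 = 1757015/75696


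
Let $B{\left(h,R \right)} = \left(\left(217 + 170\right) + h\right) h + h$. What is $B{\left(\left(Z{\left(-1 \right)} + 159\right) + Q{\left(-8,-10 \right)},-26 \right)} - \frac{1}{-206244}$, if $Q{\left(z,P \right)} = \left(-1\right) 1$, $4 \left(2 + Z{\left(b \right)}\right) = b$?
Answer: $\frac{69866444029}{824976} \approx 84689.0$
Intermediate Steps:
$Z{\left(b \right)} = -2 + \frac{b}{4}$
$Q{\left(z,P \right)} = -1$
$B{\left(h,R \right)} = h + h \left(387 + h\right)$ ($B{\left(h,R \right)} = \left(387 + h\right) h + h = h \left(387 + h\right) + h = h + h \left(387 + h\right)$)
$B{\left(\left(Z{\left(-1 \right)} + 159\right) + Q{\left(-8,-10 \right)},-26 \right)} - \frac{1}{-206244} = \left(\left(\left(-2 + \frac{1}{4} \left(-1\right)\right) + 159\right) - 1\right) \left(388 + \left(\left(\left(-2 + \frac{1}{4} \left(-1\right)\right) + 159\right) - 1\right)\right) - \frac{1}{-206244} = \left(\left(\left(-2 - \frac{1}{4}\right) + 159\right) - 1\right) \left(388 + \left(\left(\left(-2 - \frac{1}{4}\right) + 159\right) - 1\right)\right) - - \frac{1}{206244} = \left(\left(- \frac{9}{4} + 159\right) - 1\right) \left(388 + \left(\left(- \frac{9}{4} + 159\right) - 1\right)\right) + \frac{1}{206244} = \left(\frac{627}{4} - 1\right) \left(388 + \left(\frac{627}{4} - 1\right)\right) + \frac{1}{206244} = \frac{623 \left(388 + \frac{623}{4}\right)}{4} + \frac{1}{206244} = \frac{623}{4} \cdot \frac{2175}{4} + \frac{1}{206244} = \frac{1355025}{16} + \frac{1}{206244} = \frac{69866444029}{824976}$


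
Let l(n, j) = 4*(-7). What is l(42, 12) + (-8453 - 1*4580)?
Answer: -13061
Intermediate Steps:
l(n, j) = -28
l(42, 12) + (-8453 - 1*4580) = -28 + (-8453 - 1*4580) = -28 + (-8453 - 4580) = -28 - 13033 = -13061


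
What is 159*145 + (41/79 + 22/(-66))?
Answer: 5464079/237 ≈ 23055.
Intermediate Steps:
159*145 + (41/79 + 22/(-66)) = 23055 + (41*(1/79) + 22*(-1/66)) = 23055 + (41/79 - ⅓) = 23055 + 44/237 = 5464079/237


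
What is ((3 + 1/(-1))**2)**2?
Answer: 16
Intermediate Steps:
((3 + 1/(-1))**2)**2 = ((3 - 1)**2)**2 = (2**2)**2 = 4**2 = 16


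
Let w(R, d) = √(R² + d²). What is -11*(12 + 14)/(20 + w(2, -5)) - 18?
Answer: -12398/371 + 286*√29/371 ≈ -29.266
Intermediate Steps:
-11*(12 + 14)/(20 + w(2, -5)) - 18 = -11*(12 + 14)/(20 + √(2² + (-5)²)) - 18 = -286/(20 + √(4 + 25)) - 18 = -286/(20 + √29) - 18 = -18 - 286/(20 + √29)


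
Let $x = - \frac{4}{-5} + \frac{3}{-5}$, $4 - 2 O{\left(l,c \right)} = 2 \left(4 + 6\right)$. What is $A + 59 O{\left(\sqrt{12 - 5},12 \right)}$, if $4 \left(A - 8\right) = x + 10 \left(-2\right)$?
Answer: $- \frac{9379}{20} \approx -468.95$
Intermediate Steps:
$O{\left(l,c \right)} = -8$ ($O{\left(l,c \right)} = 2 - \frac{2 \left(4 + 6\right)}{2} = 2 - \frac{2 \cdot 10}{2} = 2 - 10 = -8$)
$x = \frac{1}{5}$ ($x = \left(-4\right) \left(- \frac{1}{5}\right) + 3 \left(- \frac{1}{5}\right) = \frac{4}{5} - \frac{3}{5} = \frac{1}{5} \approx 0.2$)
$A = \frac{61}{20}$ ($A = 8 + \frac{\frac{1}{5} + 10 \left(-2\right)}{4} = 8 + \frac{\frac{1}{5} - 20}{4} = 8 + \frac{1}{4} \left(- \frac{99}{5}\right) = 8 - \frac{99}{20} = \frac{61}{20} \approx 3.05$)
$A + 59 O{\left(\sqrt{12 - 5},12 \right)} = \frac{61}{20} + 59 \left(-8\right) = \frac{61}{20} - 472 = - \frac{9379}{20}$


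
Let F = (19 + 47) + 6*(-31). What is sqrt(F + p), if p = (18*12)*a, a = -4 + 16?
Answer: 2*sqrt(618) ≈ 49.719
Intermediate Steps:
a = 12
F = -120 (F = 66 - 186 = -120)
p = 2592 (p = (18*12)*12 = 216*12 = 2592)
sqrt(F + p) = sqrt(-120 + 2592) = sqrt(2472) = 2*sqrt(618)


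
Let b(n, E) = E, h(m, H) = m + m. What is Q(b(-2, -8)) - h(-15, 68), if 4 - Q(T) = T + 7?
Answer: 35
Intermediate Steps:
h(m, H) = 2*m
Q(T) = -3 - T (Q(T) = 4 - (T + 7) = 4 - (7 + T) = 4 + (-7 - T) = -3 - T)
Q(b(-2, -8)) - h(-15, 68) = (-3 - 1*(-8)) - 2*(-15) = (-3 + 8) - 1*(-30) = 5 + 30 = 35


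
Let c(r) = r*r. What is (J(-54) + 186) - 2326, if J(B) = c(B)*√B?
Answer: -2140 + 8748*I*√6 ≈ -2140.0 + 21428.0*I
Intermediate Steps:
c(r) = r²
J(B) = B^(5/2) (J(B) = B²*√B = B^(5/2))
(J(-54) + 186) - 2326 = ((-54)^(5/2) + 186) - 2326 = (8748*I*√6 + 186) - 2326 = (186 + 8748*I*√6) - 2326 = -2140 + 8748*I*√6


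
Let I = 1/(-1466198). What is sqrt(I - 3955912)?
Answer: 11*I*sqrt(70282386071817126)/1466198 ≈ 1988.9*I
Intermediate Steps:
I = -1/1466198 ≈ -6.8204e-7
sqrt(I - 3955912) = sqrt(-1/1466198 - 3955912) = sqrt(-5800150262577/1466198) = 11*I*sqrt(70282386071817126)/1466198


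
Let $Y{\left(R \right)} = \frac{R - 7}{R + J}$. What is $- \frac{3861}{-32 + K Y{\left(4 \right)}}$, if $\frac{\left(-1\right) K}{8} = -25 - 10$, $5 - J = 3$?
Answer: $\frac{3861}{172} \approx 22.448$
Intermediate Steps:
$J = 2$ ($J = 5 - 3 = 2$)
$Y{\left(R \right)} = \frac{-7 + R}{2 + R}$ ($Y{\left(R \right)} = \frac{R - 7}{R + 2} = \frac{-7 + R}{2 + R}$)
$K = 280$ ($K = - 8 \left(-25 - 10\right) = \left(-8\right) \left(-35\right) = 280$)
$- \frac{3861}{-32 + K Y{\left(4 \right)}} = - \frac{3861}{-32 + 280 \frac{-7 + 4}{2 + 4}} = - \frac{3861}{-32 + 280 \cdot \frac{1}{6} \left(-3\right)} = - \frac{3861}{-32 + 280 \left(- \frac{1}{2}\right)} = - \frac{3861}{-32 - 140} = - \frac{3861}{-172} = \left(-3861\right) \left(- \frac{1}{172}\right) = \frac{3861}{172}$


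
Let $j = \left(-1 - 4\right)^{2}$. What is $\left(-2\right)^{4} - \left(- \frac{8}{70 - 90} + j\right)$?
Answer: $- \frac{47}{5} \approx -9.4$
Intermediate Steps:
$j = 25$ ($j = \left(-5\right)^{2} = 25$)
$\left(-2\right)^{4} - \left(- \frac{8}{70 - 90} + j\right) = \left(-2\right)^{4} - \left(- \frac{8}{70 - 90} + 25\right) = 16 - \left(- \frac{8}{-20} + 25\right) = 16 - \left(\left(-8\right) \left(- \frac{1}{20}\right) + 25\right) = 16 - \left(\frac{2}{5} + 25\right) = 16 - \frac{127}{5} = - \frac{47}{5}$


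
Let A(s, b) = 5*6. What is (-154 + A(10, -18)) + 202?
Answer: 78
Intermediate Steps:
A(s, b) = 30
(-154 + A(10, -18)) + 202 = (-154 + 30) + 202 = -124 + 202 = 78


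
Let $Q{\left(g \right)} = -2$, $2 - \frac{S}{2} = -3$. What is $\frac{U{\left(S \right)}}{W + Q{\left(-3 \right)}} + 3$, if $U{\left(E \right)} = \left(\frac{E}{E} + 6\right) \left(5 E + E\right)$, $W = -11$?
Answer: $- \frac{381}{13} \approx -29.308$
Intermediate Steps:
$S = 10$ ($S = 4 - -6 = 4 + 6 = 10$)
$U{\left(E \right)} = 42 E$ ($U{\left(E \right)} = \left(1 + 6\right) 6 E = 7 \cdot 6 E = 42 E$)
$\frac{U{\left(S \right)}}{W + Q{\left(-3 \right)}} + 3 = \frac{42 \cdot 10}{-11 - 2} + 3 = \frac{420}{-13} + 3 = 420 \left(- \frac{1}{13}\right) + 3 = - \frac{420}{13} + 3 = - \frac{381}{13}$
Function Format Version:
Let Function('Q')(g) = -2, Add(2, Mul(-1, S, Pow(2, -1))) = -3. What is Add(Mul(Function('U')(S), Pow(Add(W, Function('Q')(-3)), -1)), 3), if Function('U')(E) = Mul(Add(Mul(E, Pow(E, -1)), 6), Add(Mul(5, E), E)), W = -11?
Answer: Rational(-381, 13) ≈ -29.308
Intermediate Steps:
S = 10 (S = Add(4, Mul(-2, -3)) = Add(4, 6) = 10)
Function('U')(E) = Mul(42, E) (Function('U')(E) = Mul(Add(1, 6), Mul(6, E)) = Mul(7, Mul(6, E)) = Mul(42, E))
Add(Mul(Function('U')(S), Pow(Add(W, Function('Q')(-3)), -1)), 3) = Add(Mul(Mul(42, 10), Pow(Add(-11, -2), -1)), 3) = Add(Mul(420, Pow(-13, -1)), 3) = Add(Mul(420, Rational(-1, 13)), 3) = Add(Rational(-420, 13), 3) = Rational(-381, 13)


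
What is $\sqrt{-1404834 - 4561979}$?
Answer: $i \sqrt{5966813} \approx 2442.7 i$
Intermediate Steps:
$\sqrt{-1404834 - 4561979} = \sqrt{-5966813} = i \sqrt{5966813}$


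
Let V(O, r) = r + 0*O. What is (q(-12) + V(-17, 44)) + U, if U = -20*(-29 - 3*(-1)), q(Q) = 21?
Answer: 585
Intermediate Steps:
U = 520 (U = -20*(-29 + 3) = -20*(-26) = 520)
V(O, r) = r (V(O, r) = r + 0 = r)
(q(-12) + V(-17, 44)) + U = (21 + 44) + 520 = 65 + 520 = 585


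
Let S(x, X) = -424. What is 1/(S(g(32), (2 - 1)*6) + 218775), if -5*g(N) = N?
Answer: 1/218351 ≈ 4.5798e-6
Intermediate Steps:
g(N) = -N/5
1/(S(g(32), (2 - 1)*6) + 218775) = 1/(-424 + 218775) = 1/218351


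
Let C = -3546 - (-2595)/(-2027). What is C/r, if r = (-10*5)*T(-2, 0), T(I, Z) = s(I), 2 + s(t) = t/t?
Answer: -7190337/101350 ≈ -70.946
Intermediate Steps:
s(t) = -1 (s(t) = -2 + t/t = -2 + 1 = -1)
C = -7190337/2027 (C = -3546 - (-2595)*(-1)/2027 = -3546 - 1*2595/2027 = -3546 - 2595/2027 = -7190337/2027 ≈ -3547.3)
T(I, Z) = -1
r = 50 (r = -10*5*(-1) = -50*(-1) = 50)
C/r = -7190337/2027/50 = -7190337/2027*1/50 = -7190337/101350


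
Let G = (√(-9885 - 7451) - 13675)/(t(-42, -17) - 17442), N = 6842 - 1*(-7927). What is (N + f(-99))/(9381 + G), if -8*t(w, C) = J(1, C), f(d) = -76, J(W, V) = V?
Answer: 2683259179028399713/1713316433854614825 + 32799242672*I*√4334/1713316433854614825 ≈ 1.5661 + 1.2603e-6*I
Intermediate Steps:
N = 14769 (N = 6842 + 7927 = 14769)
t(w, C) = -C/8
G = 109400/139519 - 16*I*√4334/139519 (G = (√(-9885 - 7451) - 13675)/(-⅛*(-17) - 17442) = (√(-17336) - 13675)/(17/8 - 17442) = (2*I*√4334 - 13675)/(-139519/8) = (-13675 + 2*I*√4334)*(-8/139519) = 109400/139519 - 16*I*√4334/139519 ≈ 0.78412 - 0.0075497*I)
(N + f(-99))/(9381 + G) = (14769 - 76)/(9381 + (109400/139519 - 16*I*√4334/139519)) = 14693/(1308937139/139519 - 16*I*√4334/139519)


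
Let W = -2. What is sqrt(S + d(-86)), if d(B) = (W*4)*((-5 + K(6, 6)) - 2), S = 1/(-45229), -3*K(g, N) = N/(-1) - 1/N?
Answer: sqrt(728255421935)/135687 ≈ 6.2893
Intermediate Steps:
K(g, N) = N/3 + 1/(3*N) (K(g, N) = -(N/(-1) - 1/N)/3 = -(N*(-1) - 1/N)/3 = -(-N - 1/N)/3 = N/3 + 1/(3*N))
S = -1/45229 ≈ -2.2110e-5
d(B) = 356/9 (d(B) = (-2*4)*((-5 + (1/3)*(1 + 6**2)/6) - 2) = -8*((-5 + (1/3)*(1/6)*(1 + 36)) - 2) = -8*((-5 + (1/3)*(1/6)*37) - 2) = -8*((-5 + 37/18) - 2) = -8*(-53/18 - 2) = -8*(-89/18) = 356/9)
sqrt(S + d(-86)) = sqrt(-1/45229 + 356/9) = sqrt(16101515/407061) = sqrt(728255421935)/135687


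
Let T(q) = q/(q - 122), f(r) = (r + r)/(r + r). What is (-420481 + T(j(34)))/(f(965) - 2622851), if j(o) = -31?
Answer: 32166781/200648025 ≈ 0.16031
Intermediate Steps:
f(r) = 1 (f(r) = (2*r)/((2*r)) = (2*r)*(1/(2*r)) = 1)
T(q) = q/(-122 + q)
(-420481 + T(j(34)))/(f(965) - 2622851) = (-420481 - 31/(-122 - 31))/(1 - 2622851) = (-420481 - 31/(-153))/(-2622850) = (-420481 - 31*(-1/153))*(-1/2622850) = (-420481 + 31/153)*(-1/2622850) = -64333562/153*(-1/2622850) = 32166781/200648025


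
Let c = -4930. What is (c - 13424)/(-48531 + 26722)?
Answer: 18354/21809 ≈ 0.84158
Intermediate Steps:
(c - 13424)/(-48531 + 26722) = (-4930 - 13424)/(-48531 + 26722) = -18354/(-21809) = -18354*(-1/21809) = 18354/21809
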